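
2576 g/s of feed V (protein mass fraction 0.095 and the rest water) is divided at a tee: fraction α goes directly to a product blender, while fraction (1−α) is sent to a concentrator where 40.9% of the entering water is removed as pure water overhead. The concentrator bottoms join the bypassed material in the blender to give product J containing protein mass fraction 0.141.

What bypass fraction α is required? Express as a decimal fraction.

All 2576×0.095 = 244.72 g/s of protein reaches J, so J = 244.72/0.141 = 1735.6 g/s and vapour = 840.4 g/s.
The evaporator receives (1−α)·2576 of feed at 0.905 water and removes 0.409 of that water:
0.409×0.905×(1−α)×2576 = 840.4
(1−α) = 840.4/953.49 = 0.8814;  α = 0.1186.

0.119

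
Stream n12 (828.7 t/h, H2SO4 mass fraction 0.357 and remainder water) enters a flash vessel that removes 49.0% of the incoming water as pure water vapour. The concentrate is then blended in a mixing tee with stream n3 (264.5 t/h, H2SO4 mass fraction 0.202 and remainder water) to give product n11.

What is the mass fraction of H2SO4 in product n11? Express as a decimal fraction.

0.420

Vapour removed = 0.490×0.643×828.7 = 261.1 t/h; concentrate = 567.6 t/h.
H2SO4 reaching the mixer = 295.85 (from concentrate) + 264.5×0.202 = 349.27 t/h.
Product flow = 567.6 + 264.5 = 832.1 t/h; H2SO4 fraction = 0.420.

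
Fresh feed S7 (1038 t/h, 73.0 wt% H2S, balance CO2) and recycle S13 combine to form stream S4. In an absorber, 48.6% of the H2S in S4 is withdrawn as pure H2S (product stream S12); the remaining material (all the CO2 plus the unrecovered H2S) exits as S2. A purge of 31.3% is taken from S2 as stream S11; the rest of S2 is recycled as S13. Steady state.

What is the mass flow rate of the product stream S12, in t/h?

569.3 t/h

H2S in S4: m_A = 1038×0.730 + (1−0.313)·(1−0.486)·m_A, so m_A = 757.74/0.6469 = 1171.4 t/h.
Product S12 = 0.486×1171.4 = 569.29 t/h.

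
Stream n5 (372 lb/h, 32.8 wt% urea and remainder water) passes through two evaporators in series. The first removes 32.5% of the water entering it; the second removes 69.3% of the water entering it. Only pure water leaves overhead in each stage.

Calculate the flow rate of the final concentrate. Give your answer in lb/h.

water in feed = 372×0.672 = 249.98 lb/h.
After stage 1: water left = (1−0.325)×249.98 = 168.74; stream total = 290.76 lb/h.
After stage 2: water left = (1−0.693)×168.74 = 51.803; final concentrate = 173.82 lb/h.

173.8 lb/h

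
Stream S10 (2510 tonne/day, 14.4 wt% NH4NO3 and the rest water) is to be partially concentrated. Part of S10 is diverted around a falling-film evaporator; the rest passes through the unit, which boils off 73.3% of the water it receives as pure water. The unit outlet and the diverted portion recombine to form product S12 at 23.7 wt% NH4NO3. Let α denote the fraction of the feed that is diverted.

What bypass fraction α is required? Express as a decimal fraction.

All 2510×0.144 = 361.44 tonne/day of NH4NO3 reaches S12, so S12 = 361.44/0.237 = 1525.1 tonne/day and vapour = 984.94 tonne/day.
The evaporator receives (1−α)·2510 of feed at 0.856 water and removes 0.733 of that water:
0.733×0.856×(1−α)×2510 = 984.94
(1−α) = 984.94/1574.9 = 0.6254;  α = 0.3746.

0.375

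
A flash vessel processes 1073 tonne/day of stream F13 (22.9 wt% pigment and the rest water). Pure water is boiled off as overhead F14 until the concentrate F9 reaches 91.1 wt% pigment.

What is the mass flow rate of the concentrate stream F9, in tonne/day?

269.7 tonne/day

pigment is conserved: 1073×0.229 = 245.72 tonne/day all reports to the concentrate.
Concentrate = 245.72/(target fraction) = 269.72 tonne/day.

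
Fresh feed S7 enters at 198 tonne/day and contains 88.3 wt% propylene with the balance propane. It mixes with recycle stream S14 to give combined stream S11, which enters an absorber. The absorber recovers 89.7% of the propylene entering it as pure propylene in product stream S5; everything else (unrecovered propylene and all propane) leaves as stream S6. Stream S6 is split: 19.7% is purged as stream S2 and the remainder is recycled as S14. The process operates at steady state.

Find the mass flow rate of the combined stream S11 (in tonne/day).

308.2 tonne/day

propane enters only via S7 and leaves only via the purge: 198×0.117 = 0.197×(propane in S6), and the absorber passes all propane, so propane in S11 = propane in S6 = 117.59 tonne/day.
propylene in S11: m_A = 198×0.883 + (1−0.197)·(1−0.897)·m_A, so m_A = 174.83/0.9173 = 190.6 tonne/day.
S11 = 190.6 + 117.59 = 308.19 tonne/day.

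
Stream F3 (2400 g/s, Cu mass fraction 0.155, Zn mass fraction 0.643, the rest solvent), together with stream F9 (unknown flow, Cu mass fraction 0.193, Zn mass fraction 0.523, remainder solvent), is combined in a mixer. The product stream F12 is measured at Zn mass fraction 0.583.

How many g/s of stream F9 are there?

2400 g/s

Let F9 be the unknown flow. Total out = 2400 + F9.
Zn balance: 1543.2 + 0.523·F9 = 0.583·(2400 + F9)
(0.523 − 0.583)·F9 = 0.583×2400 − 1543.2 = -144
F9 = -144 / -0.060 = 2400 g/s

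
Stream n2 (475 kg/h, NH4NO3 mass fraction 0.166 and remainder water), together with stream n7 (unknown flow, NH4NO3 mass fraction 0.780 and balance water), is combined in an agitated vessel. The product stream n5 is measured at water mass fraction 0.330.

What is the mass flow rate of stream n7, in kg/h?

Let n7 be the unknown flow. Total out = 475 + n7.
water balance: 396.15 + 0.220·n7 = 0.330·(475 + n7)
(0.220 − 0.330)·n7 = 0.330×475 − 396.15 = -239.4
n7 = -239.4 / -0.110 = 2176.4 kg/h

2176 kg/h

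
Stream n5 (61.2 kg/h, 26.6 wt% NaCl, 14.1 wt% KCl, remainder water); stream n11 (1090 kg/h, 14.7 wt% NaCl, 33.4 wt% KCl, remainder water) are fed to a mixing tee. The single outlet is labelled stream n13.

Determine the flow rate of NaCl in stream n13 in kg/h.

NaCl out = NaCl in = 61.2×0.266 + 1090×0.147 = 176.51 kg/h.

176.5 kg/h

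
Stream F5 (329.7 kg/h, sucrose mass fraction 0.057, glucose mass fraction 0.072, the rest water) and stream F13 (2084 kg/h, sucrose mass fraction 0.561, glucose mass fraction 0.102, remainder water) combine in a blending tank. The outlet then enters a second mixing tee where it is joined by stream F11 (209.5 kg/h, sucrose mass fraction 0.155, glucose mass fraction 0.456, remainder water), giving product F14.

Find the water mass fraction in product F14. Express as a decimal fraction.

Overall, product flow = 2623.2 kg/h.
water in = 329.7×0.871 + 2084×0.337 + 209.5×0.389 = 1071 kg/h.
water fraction in F14 = 0.408.

0.408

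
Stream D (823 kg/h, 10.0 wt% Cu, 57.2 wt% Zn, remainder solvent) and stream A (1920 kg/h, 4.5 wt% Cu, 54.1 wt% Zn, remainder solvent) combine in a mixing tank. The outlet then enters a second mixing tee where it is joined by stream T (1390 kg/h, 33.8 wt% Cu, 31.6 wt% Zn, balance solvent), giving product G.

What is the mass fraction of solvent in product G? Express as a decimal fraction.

0.374

Overall, product flow = 4133 kg/h.
solvent in = 823×0.328 + 1920×0.414 + 1390×0.346 = 1545.8 kg/h.
solvent fraction in G = 0.374.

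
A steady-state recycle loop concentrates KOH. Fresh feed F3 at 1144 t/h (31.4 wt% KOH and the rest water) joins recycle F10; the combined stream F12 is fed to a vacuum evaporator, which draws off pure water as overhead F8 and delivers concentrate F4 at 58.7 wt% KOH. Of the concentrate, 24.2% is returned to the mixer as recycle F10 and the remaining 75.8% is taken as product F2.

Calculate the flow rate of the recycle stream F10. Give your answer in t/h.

195.4 t/h

Overall KOH balance (none leaves overhead): KOH in fresh feed = KOH in product, i.e. 1144×0.314 = (1−0.242)·F4·0.587.
F4 = 359.22/(0.587×0.758) = 807.32 t/h.
Recycle F10 = 0.242×807.32 = 195.37 t/h.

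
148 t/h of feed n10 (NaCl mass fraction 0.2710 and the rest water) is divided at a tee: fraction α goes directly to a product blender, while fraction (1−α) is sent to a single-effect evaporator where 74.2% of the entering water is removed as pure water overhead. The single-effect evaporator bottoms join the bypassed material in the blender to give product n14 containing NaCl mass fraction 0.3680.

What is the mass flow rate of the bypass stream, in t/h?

75.88 t/h

All 148×0.271 = 40.108 t/h of NaCl reaches n14, so n14 = 40.108/0.368 = 108.99 t/h and vapour = 39.011 t/h.
The evaporator receives (1−α)·148 of feed at 0.729 water and removes 0.742 of that water:
0.742×0.729×(1−α)×148 = 39.011
(1−α) = 39.011/80.056 = 0.4873;  α = 0.5127.
Bypass flow = 0.5127×148 = 75.88 t/h.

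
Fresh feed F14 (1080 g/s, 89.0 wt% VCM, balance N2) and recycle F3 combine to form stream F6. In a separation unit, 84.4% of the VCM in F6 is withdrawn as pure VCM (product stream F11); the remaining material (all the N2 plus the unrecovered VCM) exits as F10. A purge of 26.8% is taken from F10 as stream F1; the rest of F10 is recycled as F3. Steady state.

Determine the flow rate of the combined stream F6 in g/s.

1528 g/s

N2 enters only via F14 and leaves only via the purge: 1080×0.110 = 0.268×(N2 in F10), and the separation unit passes all N2, so N2 in F6 = N2 in F10 = 443.28 g/s.
VCM in F6: m_A = 1080×0.890 + (1−0.268)·(1−0.844)·m_A, so m_A = 961.2/0.8858 = 1085.1 g/s.
F6 = 1085.1 + 443.28 = 1528.4 g/s.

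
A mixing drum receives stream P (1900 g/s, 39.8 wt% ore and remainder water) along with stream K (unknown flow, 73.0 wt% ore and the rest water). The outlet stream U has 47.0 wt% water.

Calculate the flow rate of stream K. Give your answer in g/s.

1254 g/s

Let K be the unknown flow. Total out = 1900 + K.
water balance: 1143.8 + 0.270·K = 0.470·(1900 + K)
(0.270 − 0.470)·K = 0.470×1900 − 1143.8 = -250.8
K = -250.8 / -0.200 = 1254 g/s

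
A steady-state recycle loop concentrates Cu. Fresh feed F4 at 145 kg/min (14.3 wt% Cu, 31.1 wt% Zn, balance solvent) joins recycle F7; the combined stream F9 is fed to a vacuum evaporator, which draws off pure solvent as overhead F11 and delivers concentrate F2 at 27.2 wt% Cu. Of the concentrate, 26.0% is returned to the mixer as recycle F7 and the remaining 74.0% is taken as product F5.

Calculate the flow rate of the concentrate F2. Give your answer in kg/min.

103 kg/min

Overall Cu balance (none leaves overhead): Cu in fresh feed = Cu in product, i.e. 145×0.143 = (1−0.260)·F2·0.272.
F2 = 20.735/(0.272×0.740) = 103.02 kg/min.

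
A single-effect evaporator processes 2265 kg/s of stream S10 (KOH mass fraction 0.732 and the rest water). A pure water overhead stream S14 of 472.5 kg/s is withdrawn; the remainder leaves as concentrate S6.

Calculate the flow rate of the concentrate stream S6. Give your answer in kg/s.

1792 kg/s

Concentrate = 2265 − 472.5 = 1792.5 kg/s.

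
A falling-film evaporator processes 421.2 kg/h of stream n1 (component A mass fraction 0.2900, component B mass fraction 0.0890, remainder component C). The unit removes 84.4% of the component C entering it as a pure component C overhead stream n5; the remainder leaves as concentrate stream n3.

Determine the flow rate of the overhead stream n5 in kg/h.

220.8 kg/h

component C entering = 421.2×0.621 = 261.57 kg/h; overhead removed = 0.844×261.57 = 220.76 kg/h.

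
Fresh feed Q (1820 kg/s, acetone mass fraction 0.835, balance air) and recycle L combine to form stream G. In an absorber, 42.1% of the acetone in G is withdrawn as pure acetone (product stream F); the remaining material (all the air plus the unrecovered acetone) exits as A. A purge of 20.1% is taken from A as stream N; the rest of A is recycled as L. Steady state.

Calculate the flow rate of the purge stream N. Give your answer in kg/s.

air enters only via Q and leaves only via the purge: 1820×0.165 = 0.201×(air in A), and the absorber passes all air, so air in G = air in A = 1494 kg/s.
acetone in G: m_A = 1820×0.835 + (1−0.201)·(1−0.421)·m_A, so m_A = 1519.7/0.5374 = 2828 kg/s.
A = (1−0.421)×2828 + 1494 = 3131.4 kg/s.
Purge N = 0.201×3131.4 = 629.42 kg/s.

629.4 kg/s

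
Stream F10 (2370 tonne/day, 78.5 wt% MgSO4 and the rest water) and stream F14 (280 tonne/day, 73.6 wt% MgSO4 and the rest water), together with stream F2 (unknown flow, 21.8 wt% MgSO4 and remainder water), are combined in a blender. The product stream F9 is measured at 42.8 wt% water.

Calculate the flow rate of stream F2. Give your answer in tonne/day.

Let F2 be the unknown flow. Total out = 2650 + F2.
water balance: 583.47 + 0.782·F2 = 0.428·(2650 + F2)
(0.782 − 0.428)·F2 = 0.428×2650 − 583.47 = 550.73
F2 = 550.73 / 0.354 = 1555.7 tonne/day

1556 tonne/day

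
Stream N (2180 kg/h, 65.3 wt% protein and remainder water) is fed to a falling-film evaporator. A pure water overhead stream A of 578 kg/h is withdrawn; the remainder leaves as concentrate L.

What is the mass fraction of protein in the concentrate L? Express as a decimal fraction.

protein is not removed: 2180×0.653 = 1423.5 kg/h of protein enters L.
Concentrate = 2180 − 578 = 1602 kg/h.
Mass fraction = 1423.5/1602 = 0.889.

0.889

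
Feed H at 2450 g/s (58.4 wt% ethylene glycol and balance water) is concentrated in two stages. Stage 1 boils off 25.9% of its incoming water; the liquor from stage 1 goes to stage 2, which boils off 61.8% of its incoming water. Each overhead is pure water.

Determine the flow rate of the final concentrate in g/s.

1719 g/s

water in feed = 2450×0.416 = 1019.2 g/s.
After stage 1: water left = (1−0.259)×1019.2 = 755.23; stream total = 2186 g/s.
After stage 2: water left = (1−0.618)×755.23 = 288.5; final concentrate = 1719.3 g/s.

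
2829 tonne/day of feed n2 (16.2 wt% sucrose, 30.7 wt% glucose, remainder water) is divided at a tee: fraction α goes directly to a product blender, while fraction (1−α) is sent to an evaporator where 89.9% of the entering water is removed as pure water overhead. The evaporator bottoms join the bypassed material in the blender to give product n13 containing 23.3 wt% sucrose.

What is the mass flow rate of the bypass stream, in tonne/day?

1023 tonne/day

All 2829×0.162 = 458.3 tonne/day of sucrose reaches n13, so n13 = 458.3/0.233 = 1966.9 tonne/day and vapour = 862.06 tonne/day.
The evaporator receives (1−α)·2829 of feed at 0.531 water and removes 0.899 of that water:
0.899×0.531×(1−α)×2829 = 862.06
(1−α) = 862.06/1350.5 = 0.6383;  α = 0.3617.
Bypass flow = 0.3617×2829 = 1023.2 tonne/day.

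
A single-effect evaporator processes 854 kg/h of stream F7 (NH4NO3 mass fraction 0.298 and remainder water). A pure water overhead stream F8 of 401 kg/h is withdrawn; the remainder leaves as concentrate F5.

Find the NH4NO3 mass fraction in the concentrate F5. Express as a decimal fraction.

0.562

NH4NO3 is not removed: 854×0.298 = 254.49 kg/h of NH4NO3 enters F5.
Concentrate = 854 − 401 = 453 kg/h.
Mass fraction = 254.49/453 = 0.562.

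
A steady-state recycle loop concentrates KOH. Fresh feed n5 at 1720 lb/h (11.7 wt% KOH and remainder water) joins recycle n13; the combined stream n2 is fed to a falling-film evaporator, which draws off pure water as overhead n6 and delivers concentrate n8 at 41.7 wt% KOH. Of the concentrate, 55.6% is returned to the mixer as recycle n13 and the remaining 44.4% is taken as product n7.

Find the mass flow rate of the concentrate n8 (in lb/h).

Overall KOH balance (none leaves overhead): KOH in fresh feed = KOH in product, i.e. 1720×0.117 = (1−0.556)·n8·0.417.
n8 = 201.24/(0.417×0.444) = 1086.9 lb/h.

1087 lb/h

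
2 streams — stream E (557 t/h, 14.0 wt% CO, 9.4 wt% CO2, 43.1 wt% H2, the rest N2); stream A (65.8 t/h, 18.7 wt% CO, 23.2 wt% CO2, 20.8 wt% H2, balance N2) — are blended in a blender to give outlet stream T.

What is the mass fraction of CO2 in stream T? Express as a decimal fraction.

0.1086

Total flow out = 557 + 65.8 = 622.8 t/h.
CO2 in = 557×0.094 + 65.8×0.232 = 67.624 t/h.
CO2 mass fraction in T = 67.624/622.8 = 0.1086.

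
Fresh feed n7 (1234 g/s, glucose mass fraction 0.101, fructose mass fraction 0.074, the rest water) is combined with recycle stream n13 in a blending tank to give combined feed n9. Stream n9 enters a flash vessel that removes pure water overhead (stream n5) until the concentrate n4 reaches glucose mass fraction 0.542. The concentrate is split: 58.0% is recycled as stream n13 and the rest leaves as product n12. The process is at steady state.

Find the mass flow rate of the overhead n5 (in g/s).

Overall glucose balance (none leaves overhead): glucose in fresh feed = glucose in product, i.e. 1234×0.101 = (1−0.580)·n4·0.542.
n4 = 124.63/(0.542×0.420) = 547.5 g/s.
Recycle n13 = 0.580×547.5 = 317.55 g/s.
Combined feed n9 = 1234 + 317.55 = 1551.6 g/s.
Overhead n5 = n9 − n4 = 1551.6 − 547.5 = 1004 g/s.

1004 g/s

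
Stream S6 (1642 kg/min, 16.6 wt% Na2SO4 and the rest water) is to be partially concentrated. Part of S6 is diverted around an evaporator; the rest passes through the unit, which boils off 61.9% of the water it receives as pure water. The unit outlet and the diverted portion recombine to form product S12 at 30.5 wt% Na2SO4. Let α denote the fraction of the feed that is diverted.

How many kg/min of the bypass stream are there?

All 1642×0.166 = 272.57 kg/min of Na2SO4 reaches S12, so S12 = 272.57/0.305 = 893.68 kg/min and vapour = 748.32 kg/min.
The evaporator receives (1−α)·1642 of feed at 0.834 water and removes 0.619 of that water:
0.619×0.834×(1−α)×1642 = 748.32
(1−α) = 748.32/847.68 = 0.8828;  α = 0.1172.
Bypass flow = 0.1172×1642 = 192.46 kg/min.

192.5 kg/min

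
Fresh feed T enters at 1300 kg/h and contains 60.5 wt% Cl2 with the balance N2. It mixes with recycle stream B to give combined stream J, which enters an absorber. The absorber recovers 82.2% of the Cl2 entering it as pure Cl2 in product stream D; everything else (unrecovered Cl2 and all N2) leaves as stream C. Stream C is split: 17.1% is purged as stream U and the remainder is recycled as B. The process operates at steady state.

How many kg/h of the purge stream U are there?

N2 enters only via T and leaves only via the purge: 1300×0.395 = 0.171×(N2 in C), and the absorber passes all N2, so N2 in J = N2 in C = 3002.9 kg/h.
Cl2 in J: m_A = 1300×0.605 + (1−0.171)·(1−0.822)·m_A, so m_A = 786.5/0.8524 = 922.65 kg/h.
C = (1−0.822)×922.65 + 3002.9 = 3167.2 kg/h.
Purge U = 0.171×3167.2 = 541.58 kg/h.

541.6 kg/h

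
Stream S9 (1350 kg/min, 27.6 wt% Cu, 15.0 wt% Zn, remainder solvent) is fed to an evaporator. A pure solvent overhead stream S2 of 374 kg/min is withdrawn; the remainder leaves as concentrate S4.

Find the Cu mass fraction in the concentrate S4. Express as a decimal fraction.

Cu is not removed: 1350×0.276 = 372.6 kg/min of Cu enters S4.
Concentrate = 1350 − 374 = 976 kg/min.
Mass fraction = 372.6/976 = 0.3818.

0.3818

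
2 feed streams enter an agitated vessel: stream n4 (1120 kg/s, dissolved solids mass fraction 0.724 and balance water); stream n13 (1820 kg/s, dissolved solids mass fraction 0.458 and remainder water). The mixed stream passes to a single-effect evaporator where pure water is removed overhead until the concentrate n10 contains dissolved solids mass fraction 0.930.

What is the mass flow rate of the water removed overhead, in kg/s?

1172 kg/s

dissolved solids entering = 1120×0.724 + 1820×0.458 = 1644.4 kg/s.
All dissolved solids reports to n10, so n10 = 1644.4/0.930 = 1768.2 kg/s.
Total feed = 2940 kg/s; overhead = 2940 − 1768.2 = 1171.8 kg/s.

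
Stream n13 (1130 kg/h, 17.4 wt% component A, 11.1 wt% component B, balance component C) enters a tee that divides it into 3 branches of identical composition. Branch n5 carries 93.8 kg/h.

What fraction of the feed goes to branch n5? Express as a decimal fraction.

Fraction to n5 = 93.8/1130 = 0.0830.

0.083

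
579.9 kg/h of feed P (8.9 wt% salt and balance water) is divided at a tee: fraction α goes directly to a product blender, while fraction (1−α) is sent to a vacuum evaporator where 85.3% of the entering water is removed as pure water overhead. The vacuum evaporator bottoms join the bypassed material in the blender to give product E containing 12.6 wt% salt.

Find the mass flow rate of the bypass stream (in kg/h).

360.8 kg/h

All 579.9×0.089 = 51.611 kg/h of salt reaches E, so E = 51.611/0.126 = 409.61 kg/h and vapour = 170.29 kg/h.
The evaporator receives (1−α)·579.9 of feed at 0.911 water and removes 0.853 of that water:
0.853×0.911×(1−α)×579.9 = 170.29
(1−α) = 170.29/450.63 = 0.3779;  α = 0.6221.
Bypass flow = 0.6221×579.9 = 360.76 kg/h.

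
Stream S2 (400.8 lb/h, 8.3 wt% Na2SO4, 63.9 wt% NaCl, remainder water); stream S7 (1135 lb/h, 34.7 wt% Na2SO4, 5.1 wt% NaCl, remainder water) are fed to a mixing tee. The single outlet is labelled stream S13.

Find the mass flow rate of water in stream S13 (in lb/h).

water out = water in = 400.8×0.278 + 1135×0.602 = 794.69 lb/h.

794.7 lb/h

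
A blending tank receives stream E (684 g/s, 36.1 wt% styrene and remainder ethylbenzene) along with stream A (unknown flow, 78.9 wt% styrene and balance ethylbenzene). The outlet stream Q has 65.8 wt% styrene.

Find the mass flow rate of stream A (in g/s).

Let A be the unknown flow. Total out = 684 + A.
styrene balance: 246.92 + 0.789·A = 0.658·(684 + A)
(0.789 − 0.658)·A = 0.658×684 − 246.92 = 203.15
A = 203.15 / 0.131 = 1550.7 g/s

1551 g/s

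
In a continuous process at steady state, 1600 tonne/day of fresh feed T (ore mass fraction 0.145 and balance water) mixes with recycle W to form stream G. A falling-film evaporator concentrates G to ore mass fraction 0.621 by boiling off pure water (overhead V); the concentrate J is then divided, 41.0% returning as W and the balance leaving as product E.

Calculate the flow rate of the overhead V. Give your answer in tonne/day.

Overall ore balance (none leaves overhead): ore in fresh feed = ore in product, i.e. 1600×0.145 = (1−0.410)·J·0.621.
J = 232/(0.621×0.590) = 633.21 tonne/day.
Recycle W = 0.410×633.21 = 259.61 tonne/day.
Combined feed G = 1600 + 259.61 = 1859.6 tonne/day.
Overhead V = G − J = 1859.6 − 633.21 = 1226.4 tonne/day.

1226 tonne/day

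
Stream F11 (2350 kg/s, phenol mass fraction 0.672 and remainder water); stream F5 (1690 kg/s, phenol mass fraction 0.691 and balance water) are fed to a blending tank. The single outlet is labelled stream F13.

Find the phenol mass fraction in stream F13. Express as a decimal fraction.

0.680

Total flow out = 2350 + 1690 = 4040 kg/s.
phenol in = 2350×0.672 + 1690×0.691 = 2747 kg/s.
phenol mass fraction in F13 = 2747/4040 = 0.680.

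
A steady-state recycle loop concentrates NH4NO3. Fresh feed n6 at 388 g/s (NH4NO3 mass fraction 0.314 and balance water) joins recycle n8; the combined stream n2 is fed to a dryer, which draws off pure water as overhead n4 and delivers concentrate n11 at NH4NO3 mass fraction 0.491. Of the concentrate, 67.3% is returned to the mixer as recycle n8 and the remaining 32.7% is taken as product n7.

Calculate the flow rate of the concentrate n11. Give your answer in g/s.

Overall NH4NO3 balance (none leaves overhead): NH4NO3 in fresh feed = NH4NO3 in product, i.e. 388×0.314 = (1−0.673)·n11·0.491.
n11 = 121.83/(0.491×0.327) = 758.81 g/s.

758.8 g/s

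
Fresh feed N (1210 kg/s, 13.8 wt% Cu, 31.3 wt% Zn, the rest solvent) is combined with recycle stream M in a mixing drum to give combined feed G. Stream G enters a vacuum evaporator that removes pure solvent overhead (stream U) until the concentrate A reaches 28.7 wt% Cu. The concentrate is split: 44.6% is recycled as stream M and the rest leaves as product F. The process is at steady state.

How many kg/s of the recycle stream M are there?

468.4 kg/s

Overall Cu balance (none leaves overhead): Cu in fresh feed = Cu in product, i.e. 1210×0.138 = (1−0.446)·A·0.287.
A = 166.98/(0.287×0.554) = 1050.2 kg/s.
Recycle M = 0.446×1050.2 = 468.39 kg/s.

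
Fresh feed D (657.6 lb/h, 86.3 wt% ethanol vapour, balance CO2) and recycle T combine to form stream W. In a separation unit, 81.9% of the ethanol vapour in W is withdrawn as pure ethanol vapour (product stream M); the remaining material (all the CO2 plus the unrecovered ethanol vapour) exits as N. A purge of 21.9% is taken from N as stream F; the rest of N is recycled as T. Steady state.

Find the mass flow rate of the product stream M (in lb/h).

541.3 lb/h

ethanol vapour in W: m_A = 657.6×0.863 + (1−0.219)·(1−0.819)·m_A, so m_A = 567.51/0.8586 = 660.94 lb/h.
Product M = 0.819×660.94 = 541.31 lb/h.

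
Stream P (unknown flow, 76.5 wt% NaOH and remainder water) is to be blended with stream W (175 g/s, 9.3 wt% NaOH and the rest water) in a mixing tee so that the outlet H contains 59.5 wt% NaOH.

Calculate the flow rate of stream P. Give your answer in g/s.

Let P be the unknown flow. Total out = 175 + P.
NaOH balance: 16.275 + 0.765·P = 0.595·(175 + P)
(0.765 − 0.595)·P = 0.595×175 − 16.275 = 87.85
P = 87.85 / 0.170 = 516.76 g/s

516.8 g/s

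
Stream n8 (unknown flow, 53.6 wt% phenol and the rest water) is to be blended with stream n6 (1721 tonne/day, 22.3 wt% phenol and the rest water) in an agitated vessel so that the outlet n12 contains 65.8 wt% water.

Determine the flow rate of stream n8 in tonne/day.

1056 tonne/day

Let n8 be the unknown flow. Total out = 1721 + n8.
water balance: 1337.2 + 0.464·n8 = 0.658·(1721 + n8)
(0.464 − 0.658)·n8 = 0.658×1721 − 1337.2 = -204.8
n8 = -204.8 / -0.194 = 1055.7 tonne/day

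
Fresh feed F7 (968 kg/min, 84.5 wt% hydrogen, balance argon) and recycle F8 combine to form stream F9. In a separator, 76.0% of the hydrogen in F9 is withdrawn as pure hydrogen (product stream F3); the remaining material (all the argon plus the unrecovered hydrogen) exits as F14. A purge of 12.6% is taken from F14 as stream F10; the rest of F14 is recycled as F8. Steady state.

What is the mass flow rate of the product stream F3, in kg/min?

786.7 kg/min

hydrogen in F9: m_A = 968×0.845 + (1−0.126)·(1−0.760)·m_A, so m_A = 817.96/0.7902 = 1035.1 kg/min.
Product F3 = 0.760×1035.1 = 786.66 kg/min.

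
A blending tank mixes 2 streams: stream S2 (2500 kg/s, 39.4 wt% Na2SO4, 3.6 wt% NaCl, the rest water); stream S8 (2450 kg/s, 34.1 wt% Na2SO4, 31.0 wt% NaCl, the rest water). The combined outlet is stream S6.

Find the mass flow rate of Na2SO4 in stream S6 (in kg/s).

Na2SO4 out = Na2SO4 in = 2500×0.394 + 2450×0.341 = 1820.5 kg/s.

1820 kg/s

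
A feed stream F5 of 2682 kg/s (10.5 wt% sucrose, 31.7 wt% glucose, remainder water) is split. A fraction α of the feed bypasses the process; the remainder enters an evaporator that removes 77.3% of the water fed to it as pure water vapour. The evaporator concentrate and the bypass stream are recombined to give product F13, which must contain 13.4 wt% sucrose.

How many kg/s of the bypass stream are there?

All 2682×0.105 = 281.61 kg/s of sucrose reaches F13, so F13 = 281.61/0.134 = 2101.6 kg/s and vapour = 580.43 kg/s.
The evaporator receives (1−α)·2682 of feed at 0.578 water and removes 0.773 of that water:
0.773×0.578×(1−α)×2682 = 580.43
(1−α) = 580.43/1198.3 = 0.4844;  α = 0.5156.
Bypass flow = 0.5156×2682 = 1382.9 kg/s.

1383 kg/s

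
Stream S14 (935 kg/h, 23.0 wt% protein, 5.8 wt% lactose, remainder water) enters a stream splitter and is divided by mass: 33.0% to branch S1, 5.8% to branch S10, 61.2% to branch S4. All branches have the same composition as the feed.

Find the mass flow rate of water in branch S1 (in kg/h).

Branch S1 total = 0.330×935 = 308.55 kg/h.
water in S1 = 0.712×308.55 = 219.69 kg/h.

219.7 kg/h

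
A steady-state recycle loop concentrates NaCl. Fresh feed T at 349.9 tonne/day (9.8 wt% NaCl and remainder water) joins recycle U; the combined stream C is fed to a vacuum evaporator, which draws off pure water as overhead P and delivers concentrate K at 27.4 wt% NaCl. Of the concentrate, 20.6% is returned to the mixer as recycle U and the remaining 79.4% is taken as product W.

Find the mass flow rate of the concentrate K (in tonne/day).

157.6 tonne/day

Overall NaCl balance (none leaves overhead): NaCl in fresh feed = NaCl in product, i.e. 349.9×0.098 = (1−0.206)·K·0.274.
K = 34.29/(0.274×0.794) = 157.62 tonne/day.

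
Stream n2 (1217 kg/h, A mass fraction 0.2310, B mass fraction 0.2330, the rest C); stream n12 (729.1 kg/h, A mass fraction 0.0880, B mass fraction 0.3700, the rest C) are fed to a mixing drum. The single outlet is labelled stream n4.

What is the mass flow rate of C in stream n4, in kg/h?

1047 kg/h

C out = C in = 1217×0.536 + 729.1×0.542 = 1047.5 kg/h.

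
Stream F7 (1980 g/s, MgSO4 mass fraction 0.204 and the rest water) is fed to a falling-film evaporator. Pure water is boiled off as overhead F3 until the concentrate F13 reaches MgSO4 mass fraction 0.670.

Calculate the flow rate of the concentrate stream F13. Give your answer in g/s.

MgSO4 is conserved: 1980×0.204 = 403.92 g/s all reports to the concentrate.
Concentrate = 403.92/(target fraction) = 602.87 g/s.

602.9 g/s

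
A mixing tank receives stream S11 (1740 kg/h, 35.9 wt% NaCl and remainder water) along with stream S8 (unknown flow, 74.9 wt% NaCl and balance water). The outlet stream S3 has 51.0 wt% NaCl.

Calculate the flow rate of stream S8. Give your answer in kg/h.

1099 kg/h

Let S8 be the unknown flow. Total out = 1740 + S8.
NaCl balance: 624.66 + 0.749·S8 = 0.510·(1740 + S8)
(0.749 − 0.510)·S8 = 0.510×1740 − 624.66 = 262.74
S8 = 262.74 / 0.239 = 1099.3 kg/h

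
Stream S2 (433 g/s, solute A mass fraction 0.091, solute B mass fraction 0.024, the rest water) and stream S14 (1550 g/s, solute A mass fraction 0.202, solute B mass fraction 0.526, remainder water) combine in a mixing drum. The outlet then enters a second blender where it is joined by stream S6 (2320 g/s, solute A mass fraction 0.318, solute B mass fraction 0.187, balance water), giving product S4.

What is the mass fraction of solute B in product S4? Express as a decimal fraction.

0.293

Overall, product flow = 4303 g/s.
solute B in = 433×0.024 + 1550×0.526 + 2320×0.187 = 1259.5 g/s.
solute B fraction in S4 = 0.293.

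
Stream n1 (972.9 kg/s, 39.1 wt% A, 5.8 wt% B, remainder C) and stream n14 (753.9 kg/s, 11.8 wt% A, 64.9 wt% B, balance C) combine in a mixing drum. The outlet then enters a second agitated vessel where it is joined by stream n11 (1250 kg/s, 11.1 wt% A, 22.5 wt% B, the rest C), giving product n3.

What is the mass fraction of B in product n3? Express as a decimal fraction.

0.278

Overall, product flow = 2976.8 kg/s.
B in = 972.9×0.058 + 753.9×0.649 + 1250×0.225 = 826.96 kg/s.
B fraction in n3 = 0.278.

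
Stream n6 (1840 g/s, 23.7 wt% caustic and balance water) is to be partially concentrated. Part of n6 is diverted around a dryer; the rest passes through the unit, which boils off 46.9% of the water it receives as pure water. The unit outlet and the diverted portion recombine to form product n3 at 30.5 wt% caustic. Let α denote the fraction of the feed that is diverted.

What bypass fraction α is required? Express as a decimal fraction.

All 1840×0.237 = 436.08 g/s of caustic reaches n3, so n3 = 436.08/0.305 = 1429.8 g/s and vapour = 410.23 g/s.
The evaporator receives (1−α)·1840 of feed at 0.763 water and removes 0.469 of that water:
0.469×0.763×(1−α)×1840 = 410.23
(1−α) = 410.23/658.44 = 0.6230;  α = 0.3770.

0.377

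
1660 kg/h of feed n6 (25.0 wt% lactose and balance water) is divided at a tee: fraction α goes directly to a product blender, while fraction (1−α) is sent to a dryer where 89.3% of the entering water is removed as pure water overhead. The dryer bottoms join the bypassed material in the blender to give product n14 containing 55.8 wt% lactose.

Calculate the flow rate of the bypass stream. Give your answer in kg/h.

All 1660×0.250 = 415 kg/h of lactose reaches n14, so n14 = 415/0.558 = 743.73 kg/h and vapour = 916.27 kg/h.
The evaporator receives (1−α)·1660 of feed at 0.750 water and removes 0.893 of that water:
0.893×0.750×(1−α)×1660 = 916.27
(1−α) = 916.27/1111.8 = 0.8241;  α = 0.1759.
Bypass flow = 0.1759×1660 = 291.92 kg/h.

291.9 kg/h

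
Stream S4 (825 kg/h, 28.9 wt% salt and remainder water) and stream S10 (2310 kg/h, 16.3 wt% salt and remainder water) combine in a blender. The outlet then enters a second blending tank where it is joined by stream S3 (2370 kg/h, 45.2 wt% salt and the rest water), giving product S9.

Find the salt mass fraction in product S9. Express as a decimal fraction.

0.3063

Overall, product flow = 5505 kg/h.
salt in = 825×0.289 + 2310×0.163 + 2370×0.452 = 1686.2 kg/h.
salt fraction in S9 = 0.3063.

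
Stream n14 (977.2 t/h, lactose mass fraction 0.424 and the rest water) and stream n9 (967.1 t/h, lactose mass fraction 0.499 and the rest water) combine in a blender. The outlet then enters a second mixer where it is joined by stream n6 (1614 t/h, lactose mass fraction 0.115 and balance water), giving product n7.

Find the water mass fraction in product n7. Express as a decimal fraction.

0.696

Overall, product flow = 3558.3 t/h.
water in = 977.2×0.576 + 967.1×0.501 + 1614×0.885 = 2475.8 t/h.
water fraction in n7 = 0.696.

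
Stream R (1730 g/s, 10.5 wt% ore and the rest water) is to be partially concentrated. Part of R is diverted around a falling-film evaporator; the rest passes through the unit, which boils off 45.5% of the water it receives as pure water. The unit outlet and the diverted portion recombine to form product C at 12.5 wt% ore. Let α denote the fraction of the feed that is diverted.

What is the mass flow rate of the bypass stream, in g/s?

1050 g/s

All 1730×0.105 = 181.65 g/s of ore reaches C, so C = 181.65/0.125 = 1453.2 g/s and vapour = 276.8 g/s.
The evaporator receives (1−α)·1730 of feed at 0.895 water and removes 0.455 of that water:
0.455×0.895×(1−α)×1730 = 276.8
(1−α) = 276.8/704.5 = 0.3929;  α = 0.6071.
Bypass flow = 0.6071×1730 = 1050.3 g/s.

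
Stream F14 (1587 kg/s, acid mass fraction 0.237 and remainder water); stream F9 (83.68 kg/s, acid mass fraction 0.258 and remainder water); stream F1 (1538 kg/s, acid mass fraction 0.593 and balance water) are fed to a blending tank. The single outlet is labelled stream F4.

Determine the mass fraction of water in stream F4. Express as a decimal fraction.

Total flow out = 1587 + 83.68 + 1538 = 3208.7 kg/s.
water in = 1587×0.763 + 83.68×0.742 + 1538×0.407 = 1898.9 kg/s.
water mass fraction in F4 = 1898.9/3208.7 = 0.592.

0.592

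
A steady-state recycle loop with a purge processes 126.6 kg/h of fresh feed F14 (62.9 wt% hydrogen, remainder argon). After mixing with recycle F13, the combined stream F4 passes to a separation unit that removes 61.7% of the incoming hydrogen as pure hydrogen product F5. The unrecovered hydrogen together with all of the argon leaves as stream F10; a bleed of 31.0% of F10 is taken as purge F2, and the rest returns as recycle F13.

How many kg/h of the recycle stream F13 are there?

argon enters only via F14 and leaves only via the purge: 126.6×0.371 = 0.310×(argon in F10), and the separation unit passes all argon, so argon in F4 = argon in F10 = 151.51 kg/h.
hydrogen in F4: m_A = 126.6×0.629 + (1−0.310)·(1−0.617)·m_A, so m_A = 79.631/0.7357 = 108.23 kg/h.
F10 = (1−0.617)×108.23 + 151.51 = 192.97 kg/h.
Recycle F13 = (1−0.310)×192.97 = 133.15 kg/h.

133.1 kg/h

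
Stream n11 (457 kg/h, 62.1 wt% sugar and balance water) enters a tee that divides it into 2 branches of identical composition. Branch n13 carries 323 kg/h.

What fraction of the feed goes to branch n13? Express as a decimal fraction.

0.707

Fraction to n13 = 323/457 = 0.7068.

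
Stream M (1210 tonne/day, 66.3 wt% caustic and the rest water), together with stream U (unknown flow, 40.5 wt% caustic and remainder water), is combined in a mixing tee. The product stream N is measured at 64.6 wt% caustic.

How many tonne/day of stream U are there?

Let U be the unknown flow. Total out = 1210 + U.
caustic balance: 802.23 + 0.405·U = 0.646·(1210 + U)
(0.405 − 0.646)·U = 0.646×1210 − 802.23 = -20.57
U = -20.57 / -0.241 = 85.353 tonne/day

85.35 tonne/day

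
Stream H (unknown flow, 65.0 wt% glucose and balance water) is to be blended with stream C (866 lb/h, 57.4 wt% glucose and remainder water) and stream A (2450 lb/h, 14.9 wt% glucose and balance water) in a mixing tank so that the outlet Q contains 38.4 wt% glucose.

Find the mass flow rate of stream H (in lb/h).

1546 lb/h

Let H be the unknown flow. Total out = 3316 + H.
glucose balance: 862.13 + 0.650·H = 0.384·(3316 + H)
(0.650 − 0.384)·H = 0.384×3316 − 862.13 = 411.21
H = 411.21 / 0.266 = 1545.9 lb/h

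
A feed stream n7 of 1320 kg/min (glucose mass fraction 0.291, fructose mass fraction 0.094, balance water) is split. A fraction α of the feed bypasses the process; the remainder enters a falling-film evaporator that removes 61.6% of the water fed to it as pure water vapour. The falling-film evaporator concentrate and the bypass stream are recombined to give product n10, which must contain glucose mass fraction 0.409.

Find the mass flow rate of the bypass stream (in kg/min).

314.7 kg/min

All 1320×0.291 = 384.12 kg/min of glucose reaches n10, so n10 = 384.12/0.409 = 939.17 kg/min and vapour = 380.83 kg/min.
The evaporator receives (1−α)·1320 of feed at 0.615 water and removes 0.616 of that water:
0.616×0.615×(1−α)×1320 = 380.83
(1−α) = 380.83/500.07 = 0.7616;  α = 0.2384.
Bypass flow = 0.2384×1320 = 314.74 kg/min.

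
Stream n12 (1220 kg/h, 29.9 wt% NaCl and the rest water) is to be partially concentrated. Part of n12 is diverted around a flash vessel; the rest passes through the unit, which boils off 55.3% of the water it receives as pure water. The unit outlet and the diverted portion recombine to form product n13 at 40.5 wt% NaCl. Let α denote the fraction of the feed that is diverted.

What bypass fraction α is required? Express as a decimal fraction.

0.325

All 1220×0.299 = 364.78 kg/h of NaCl reaches n13, so n13 = 364.78/0.405 = 900.69 kg/h and vapour = 319.31 kg/h.
The evaporator receives (1−α)·1220 of feed at 0.701 water and removes 0.553 of that water:
0.553×0.701×(1−α)×1220 = 319.31
(1−α) = 319.31/472.94 = 0.6752;  α = 0.3248.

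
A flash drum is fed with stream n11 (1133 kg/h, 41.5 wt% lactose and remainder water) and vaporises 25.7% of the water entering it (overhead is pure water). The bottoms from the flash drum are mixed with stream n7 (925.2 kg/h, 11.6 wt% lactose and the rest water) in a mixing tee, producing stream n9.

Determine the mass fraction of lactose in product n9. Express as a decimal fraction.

Vapour removed = 0.257×0.585×1133 = 170.34 kg/h; concentrate = 962.66 kg/h.
lactose reaching the mixer = 470.19 (from concentrate) + 925.2×0.116 = 577.52 kg/h.
Product flow = 962.66 + 925.2 = 1887.9 kg/h; lactose fraction = 0.3059.

0.3059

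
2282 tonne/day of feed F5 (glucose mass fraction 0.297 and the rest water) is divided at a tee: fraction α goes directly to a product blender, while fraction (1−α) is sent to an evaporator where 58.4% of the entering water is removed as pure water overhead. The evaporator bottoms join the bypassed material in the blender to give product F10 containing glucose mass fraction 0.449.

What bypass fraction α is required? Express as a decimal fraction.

All 2282×0.297 = 677.75 tonne/day of glucose reaches F10, so F10 = 677.75/0.449 = 1509.5 tonne/day and vapour = 772.53 tonne/day.
The evaporator receives (1−α)·2282 of feed at 0.703 water and removes 0.584 of that water:
0.584×0.703×(1−α)×2282 = 772.53
(1−α) = 772.53/936.88 = 0.8246;  α = 0.1754.

0.175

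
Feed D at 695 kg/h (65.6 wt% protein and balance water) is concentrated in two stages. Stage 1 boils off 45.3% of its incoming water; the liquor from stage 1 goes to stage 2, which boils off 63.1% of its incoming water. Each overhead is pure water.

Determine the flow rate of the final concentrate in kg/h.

504.2 kg/h

water in feed = 695×0.344 = 239.08 kg/h.
After stage 1: water left = (1−0.453)×239.08 = 130.78; stream total = 586.7 kg/h.
After stage 2: water left = (1−0.631)×130.78 = 48.257; final concentrate = 504.18 kg/h.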